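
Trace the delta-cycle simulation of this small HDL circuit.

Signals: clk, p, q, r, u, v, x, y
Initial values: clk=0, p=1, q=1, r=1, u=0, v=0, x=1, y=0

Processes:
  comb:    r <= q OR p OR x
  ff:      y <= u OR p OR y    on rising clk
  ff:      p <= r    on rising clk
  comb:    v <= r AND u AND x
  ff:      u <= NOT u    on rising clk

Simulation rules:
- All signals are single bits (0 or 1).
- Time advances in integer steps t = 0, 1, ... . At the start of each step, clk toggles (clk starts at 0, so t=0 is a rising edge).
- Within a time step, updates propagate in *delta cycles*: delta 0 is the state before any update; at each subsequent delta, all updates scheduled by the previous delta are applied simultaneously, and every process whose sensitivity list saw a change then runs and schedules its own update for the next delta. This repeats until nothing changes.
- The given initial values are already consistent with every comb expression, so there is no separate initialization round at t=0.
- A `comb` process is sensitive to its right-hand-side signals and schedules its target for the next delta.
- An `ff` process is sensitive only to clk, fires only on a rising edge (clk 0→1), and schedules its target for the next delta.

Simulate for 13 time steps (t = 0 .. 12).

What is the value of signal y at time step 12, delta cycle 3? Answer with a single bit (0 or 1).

t0.Δ0 y=0 x=1 p=1 r=1 v=0 clk=0 q=1 u=0
t0.Δ1 y=0 x=1 p=1 r=1 v=0 clk=1 q=1 u=0
t0.Δ2 y=1 x=1 p=1 r=1 v=0 clk=1 q=1 u=1
t0.Δ3 y=1 x=1 p=1 r=1 v=1 clk=1 q=1 u=1
t1.Δ0 y=1 x=1 p=1 r=1 v=1 clk=1 q=1 u=1
t1.Δ1 y=1 x=1 p=1 r=1 v=1 clk=0 q=1 u=1
t2.Δ0 y=1 x=1 p=1 r=1 v=1 clk=0 q=1 u=1
t2.Δ1 y=1 x=1 p=1 r=1 v=1 clk=1 q=1 u=1
t2.Δ2 y=1 x=1 p=1 r=1 v=1 clk=1 q=1 u=0
t2.Δ3 y=1 x=1 p=1 r=1 v=0 clk=1 q=1 u=0
t3.Δ0 y=1 x=1 p=1 r=1 v=0 clk=1 q=1 u=0
t3.Δ1 y=1 x=1 p=1 r=1 v=0 clk=0 q=1 u=0
t4.Δ0 y=1 x=1 p=1 r=1 v=0 clk=0 q=1 u=0
t4.Δ1 y=1 x=1 p=1 r=1 v=0 clk=1 q=1 u=0
t4.Δ2 y=1 x=1 p=1 r=1 v=0 clk=1 q=1 u=1
t4.Δ3 y=1 x=1 p=1 r=1 v=1 clk=1 q=1 u=1
t5.Δ0 y=1 x=1 p=1 r=1 v=1 clk=1 q=1 u=1
t5.Δ1 y=1 x=1 p=1 r=1 v=1 clk=0 q=1 u=1
t6.Δ0 y=1 x=1 p=1 r=1 v=1 clk=0 q=1 u=1
t6.Δ1 y=1 x=1 p=1 r=1 v=1 clk=1 q=1 u=1
t6.Δ2 y=1 x=1 p=1 r=1 v=1 clk=1 q=1 u=0
t6.Δ3 y=1 x=1 p=1 r=1 v=0 clk=1 q=1 u=0
t7.Δ0 y=1 x=1 p=1 r=1 v=0 clk=1 q=1 u=0
t7.Δ1 y=1 x=1 p=1 r=1 v=0 clk=0 q=1 u=0
t8.Δ0 y=1 x=1 p=1 r=1 v=0 clk=0 q=1 u=0
t8.Δ1 y=1 x=1 p=1 r=1 v=0 clk=1 q=1 u=0
t8.Δ2 y=1 x=1 p=1 r=1 v=0 clk=1 q=1 u=1
t8.Δ3 y=1 x=1 p=1 r=1 v=1 clk=1 q=1 u=1
t9.Δ0 y=1 x=1 p=1 r=1 v=1 clk=1 q=1 u=1
t9.Δ1 y=1 x=1 p=1 r=1 v=1 clk=0 q=1 u=1
t10.Δ0 y=1 x=1 p=1 r=1 v=1 clk=0 q=1 u=1
t10.Δ1 y=1 x=1 p=1 r=1 v=1 clk=1 q=1 u=1
t10.Δ2 y=1 x=1 p=1 r=1 v=1 clk=1 q=1 u=0
t10.Δ3 y=1 x=1 p=1 r=1 v=0 clk=1 q=1 u=0
t11.Δ0 y=1 x=1 p=1 r=1 v=0 clk=1 q=1 u=0
t11.Δ1 y=1 x=1 p=1 r=1 v=0 clk=0 q=1 u=0
t12.Δ0 y=1 x=1 p=1 r=1 v=0 clk=0 q=1 u=0
t12.Δ1 y=1 x=1 p=1 r=1 v=0 clk=1 q=1 u=0
t12.Δ2 y=1 x=1 p=1 r=1 v=0 clk=1 q=1 u=1
t12.Δ3 y=1 x=1 p=1 r=1 v=1 clk=1 q=1 u=1

1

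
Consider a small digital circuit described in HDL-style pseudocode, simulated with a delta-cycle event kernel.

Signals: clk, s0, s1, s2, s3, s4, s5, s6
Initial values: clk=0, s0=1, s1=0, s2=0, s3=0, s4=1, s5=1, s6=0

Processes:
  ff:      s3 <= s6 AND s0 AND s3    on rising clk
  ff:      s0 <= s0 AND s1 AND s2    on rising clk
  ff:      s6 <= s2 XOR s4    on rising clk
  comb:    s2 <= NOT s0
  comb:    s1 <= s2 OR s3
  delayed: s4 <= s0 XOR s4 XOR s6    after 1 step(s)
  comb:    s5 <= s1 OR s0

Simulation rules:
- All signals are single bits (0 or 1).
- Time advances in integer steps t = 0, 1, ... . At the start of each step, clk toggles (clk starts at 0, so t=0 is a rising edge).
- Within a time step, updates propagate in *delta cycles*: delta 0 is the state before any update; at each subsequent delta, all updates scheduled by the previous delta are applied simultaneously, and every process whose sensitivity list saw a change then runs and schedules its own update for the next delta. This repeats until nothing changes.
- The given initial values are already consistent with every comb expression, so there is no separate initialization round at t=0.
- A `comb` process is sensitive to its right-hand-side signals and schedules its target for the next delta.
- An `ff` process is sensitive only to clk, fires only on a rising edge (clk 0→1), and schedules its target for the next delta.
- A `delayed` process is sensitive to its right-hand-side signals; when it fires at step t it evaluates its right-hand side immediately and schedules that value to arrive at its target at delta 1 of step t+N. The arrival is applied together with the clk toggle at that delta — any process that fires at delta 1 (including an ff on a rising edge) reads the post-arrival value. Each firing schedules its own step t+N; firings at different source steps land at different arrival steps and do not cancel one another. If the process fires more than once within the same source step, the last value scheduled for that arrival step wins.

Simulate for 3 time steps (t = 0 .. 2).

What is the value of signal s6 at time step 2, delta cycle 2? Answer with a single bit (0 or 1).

[bits: s6,s5,clk,s0,s1,s4,s3,s2]
t=0: Δ0=01010100 Δ1=01110100 Δ2=11100100 Δ3=10100101 Δ4=10101101 Δ5=11101101 | 5Δ
t=1: Δ0=11101101 Δ1=11001001 | 1Δ
t=2: Δ0=11001001 Δ1=11101101 Δ2=01101101 | 2Δ

0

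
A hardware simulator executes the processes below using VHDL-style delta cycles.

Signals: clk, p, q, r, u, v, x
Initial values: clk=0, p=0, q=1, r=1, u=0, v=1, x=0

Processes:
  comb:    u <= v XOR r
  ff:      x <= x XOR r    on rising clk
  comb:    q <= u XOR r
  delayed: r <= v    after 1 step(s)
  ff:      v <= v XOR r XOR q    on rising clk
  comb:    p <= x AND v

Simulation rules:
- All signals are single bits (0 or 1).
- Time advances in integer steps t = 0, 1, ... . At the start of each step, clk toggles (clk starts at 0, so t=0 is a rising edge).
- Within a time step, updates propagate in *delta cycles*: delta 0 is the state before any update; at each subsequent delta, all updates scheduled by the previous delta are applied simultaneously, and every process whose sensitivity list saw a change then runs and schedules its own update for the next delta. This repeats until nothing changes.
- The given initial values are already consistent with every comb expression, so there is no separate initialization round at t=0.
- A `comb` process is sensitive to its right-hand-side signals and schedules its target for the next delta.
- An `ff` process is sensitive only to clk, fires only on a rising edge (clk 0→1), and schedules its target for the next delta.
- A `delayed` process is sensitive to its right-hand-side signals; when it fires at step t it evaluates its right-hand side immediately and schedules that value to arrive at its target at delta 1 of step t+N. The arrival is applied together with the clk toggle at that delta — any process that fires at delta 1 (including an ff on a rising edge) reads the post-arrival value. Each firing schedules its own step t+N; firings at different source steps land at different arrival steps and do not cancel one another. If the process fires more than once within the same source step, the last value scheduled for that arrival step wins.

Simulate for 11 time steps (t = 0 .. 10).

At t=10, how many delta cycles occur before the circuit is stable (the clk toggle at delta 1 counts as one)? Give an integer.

3

[bits: q,x,r,u,p,clk,v]
t=0: Δ0=1010001 Δ1=1010011 Δ2=1110011 Δ3=1110111 | 3Δ
t=1: Δ0=1110111 Δ1=1110101 | 1Δ
t=2: Δ0=1110101 Δ1=1110111 Δ2=1010111 Δ3=1010011 | 3Δ
t=3: Δ0=1010011 Δ1=1010001 | 1Δ
t=4: Δ0=1010001 Δ1=1010011 Δ2=1110011 Δ3=1110111 | 3Δ
t=5: Δ0=1110111 Δ1=1110101 | 1Δ
t=6: Δ0=1110101 Δ1=1110111 Δ2=1010111 Δ3=1010011 | 3Δ
t=7: Δ0=1010011 Δ1=1010001 | 1Δ
t=8: Δ0=1010001 Δ1=1010011 Δ2=1110011 Δ3=1110111 | 3Δ
t=9: Δ0=1110111 Δ1=1110101 | 1Δ
t=10: Δ0=1110101 Δ1=1110111 Δ2=1010111 Δ3=1010011 | 3Δ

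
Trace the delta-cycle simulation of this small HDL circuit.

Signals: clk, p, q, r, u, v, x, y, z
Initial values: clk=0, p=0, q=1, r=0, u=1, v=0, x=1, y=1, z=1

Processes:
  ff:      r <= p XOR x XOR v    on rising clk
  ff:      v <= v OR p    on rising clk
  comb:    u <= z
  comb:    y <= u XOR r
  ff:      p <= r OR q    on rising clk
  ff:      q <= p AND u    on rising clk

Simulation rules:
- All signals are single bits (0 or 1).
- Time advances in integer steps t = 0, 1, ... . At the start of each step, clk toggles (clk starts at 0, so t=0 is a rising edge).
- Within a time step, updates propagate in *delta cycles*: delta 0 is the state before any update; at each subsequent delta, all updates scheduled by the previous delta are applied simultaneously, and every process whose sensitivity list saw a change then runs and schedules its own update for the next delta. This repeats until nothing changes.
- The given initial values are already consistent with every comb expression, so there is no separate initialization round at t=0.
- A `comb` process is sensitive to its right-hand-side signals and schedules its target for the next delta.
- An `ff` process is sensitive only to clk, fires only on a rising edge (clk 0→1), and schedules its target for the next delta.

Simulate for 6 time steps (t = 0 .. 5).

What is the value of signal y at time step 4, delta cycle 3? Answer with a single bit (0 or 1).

[bits: v,x,z,p,u,clk,r,q,y]
t=0: Δ0=011010011 Δ1=011011011 Δ2=011111101 Δ3=011111100 | 3Δ
t=1: Δ0=011111100 Δ1=011110100 | 1Δ
t=2: Δ0=011110100 Δ1=011111100 Δ2=111111010 Δ3=111111011 | 3Δ
t=3: Δ0=111111011 Δ1=111110011 | 1Δ
t=4: Δ0=111110011 Δ1=111111011 Δ2=111111111 Δ3=111111110 | 3Δ
t=5: Δ0=111111110 Δ1=111110110 | 1Δ

0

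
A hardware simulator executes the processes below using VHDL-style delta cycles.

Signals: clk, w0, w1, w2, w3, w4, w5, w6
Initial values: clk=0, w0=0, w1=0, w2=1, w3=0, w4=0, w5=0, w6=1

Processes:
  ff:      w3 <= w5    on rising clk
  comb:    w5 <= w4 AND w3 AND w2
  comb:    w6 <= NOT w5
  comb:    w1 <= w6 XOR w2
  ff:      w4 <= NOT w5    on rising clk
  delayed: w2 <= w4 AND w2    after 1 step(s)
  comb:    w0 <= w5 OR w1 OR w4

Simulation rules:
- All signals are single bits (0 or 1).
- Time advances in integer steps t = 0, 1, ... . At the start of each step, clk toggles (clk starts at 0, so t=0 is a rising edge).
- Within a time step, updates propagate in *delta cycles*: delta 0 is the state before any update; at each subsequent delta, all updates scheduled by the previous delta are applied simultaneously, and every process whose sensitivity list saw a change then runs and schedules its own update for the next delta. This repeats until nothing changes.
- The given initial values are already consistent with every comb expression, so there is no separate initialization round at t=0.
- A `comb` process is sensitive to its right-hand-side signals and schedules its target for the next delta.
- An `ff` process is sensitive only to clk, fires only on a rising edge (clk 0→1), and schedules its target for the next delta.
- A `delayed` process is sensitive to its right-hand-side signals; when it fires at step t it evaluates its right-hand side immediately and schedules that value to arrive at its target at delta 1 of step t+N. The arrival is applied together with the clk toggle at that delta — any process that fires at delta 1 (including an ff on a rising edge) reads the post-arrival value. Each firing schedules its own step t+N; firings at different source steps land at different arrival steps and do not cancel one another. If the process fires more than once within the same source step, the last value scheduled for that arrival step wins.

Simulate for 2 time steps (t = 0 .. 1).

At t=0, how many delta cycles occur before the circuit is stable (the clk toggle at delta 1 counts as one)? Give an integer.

3

t=0 Δ0: w5=0 w6=1 w0=0 w2=1 w4=0 w1=0 w3=0 clk=0
  Δ1: clk:0→1
  Δ2: w4:0→1
  Δ3: w0:0→1
  (3Δ to stable)
t=1 Δ0: w5=0 w6=1 w0=1 w2=1 w4=1 w1=0 w3=0 clk=1
  Δ1: clk:1→0
  (1Δ to stable)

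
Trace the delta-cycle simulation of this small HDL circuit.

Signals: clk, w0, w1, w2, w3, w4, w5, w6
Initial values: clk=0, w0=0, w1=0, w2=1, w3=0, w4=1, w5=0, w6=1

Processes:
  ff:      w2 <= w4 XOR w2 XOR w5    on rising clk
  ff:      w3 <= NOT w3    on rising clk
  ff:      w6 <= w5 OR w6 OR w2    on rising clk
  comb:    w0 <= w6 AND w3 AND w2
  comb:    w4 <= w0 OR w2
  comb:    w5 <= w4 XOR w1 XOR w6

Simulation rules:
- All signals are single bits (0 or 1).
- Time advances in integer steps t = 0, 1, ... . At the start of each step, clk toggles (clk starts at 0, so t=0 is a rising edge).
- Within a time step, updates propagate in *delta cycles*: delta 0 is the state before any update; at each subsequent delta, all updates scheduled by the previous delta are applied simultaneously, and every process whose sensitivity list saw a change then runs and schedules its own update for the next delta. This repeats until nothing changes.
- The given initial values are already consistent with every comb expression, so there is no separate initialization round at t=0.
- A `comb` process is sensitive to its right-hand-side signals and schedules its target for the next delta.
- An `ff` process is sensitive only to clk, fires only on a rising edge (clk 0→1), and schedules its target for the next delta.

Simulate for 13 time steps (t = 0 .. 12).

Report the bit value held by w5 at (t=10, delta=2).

[bits: w3,w1,w0,w5,w2,w6,w4,clk]
t=0: Δ0=00001110 Δ1=00001111 Δ2=10000111 Δ3=10000101 Δ4=10010101 | 4Δ
t=1: Δ0=10010101 Δ1=10010100 | 1Δ
t=2: Δ0=10010100 Δ1=10010101 Δ2=00011101 Δ3=00011111 Δ4=00001111 | 4Δ
t=3: Δ0=00001111 Δ1=00001110 | 1Δ
t=4: Δ0=00001110 Δ1=00001111 Δ2=10000111 Δ3=10000101 Δ4=10010101 | 4Δ
t=5: Δ0=10010101 Δ1=10010100 | 1Δ
t=6: Δ0=10010100 Δ1=10010101 Δ2=00011101 Δ3=00011111 Δ4=00001111 | 4Δ
t=7: Δ0=00001111 Δ1=00001110 | 1Δ
t=8: Δ0=00001110 Δ1=00001111 Δ2=10000111 Δ3=10000101 Δ4=10010101 | 4Δ
t=9: Δ0=10010101 Δ1=10010100 | 1Δ
t=10: Δ0=10010100 Δ1=10010101 Δ2=00011101 Δ3=00011111 Δ4=00001111 | 4Δ
t=11: Δ0=00001111 Δ1=00001110 | 1Δ
t=12: Δ0=00001110 Δ1=00001111 Δ2=10000111 Δ3=10000101 Δ4=10010101 | 4Δ

1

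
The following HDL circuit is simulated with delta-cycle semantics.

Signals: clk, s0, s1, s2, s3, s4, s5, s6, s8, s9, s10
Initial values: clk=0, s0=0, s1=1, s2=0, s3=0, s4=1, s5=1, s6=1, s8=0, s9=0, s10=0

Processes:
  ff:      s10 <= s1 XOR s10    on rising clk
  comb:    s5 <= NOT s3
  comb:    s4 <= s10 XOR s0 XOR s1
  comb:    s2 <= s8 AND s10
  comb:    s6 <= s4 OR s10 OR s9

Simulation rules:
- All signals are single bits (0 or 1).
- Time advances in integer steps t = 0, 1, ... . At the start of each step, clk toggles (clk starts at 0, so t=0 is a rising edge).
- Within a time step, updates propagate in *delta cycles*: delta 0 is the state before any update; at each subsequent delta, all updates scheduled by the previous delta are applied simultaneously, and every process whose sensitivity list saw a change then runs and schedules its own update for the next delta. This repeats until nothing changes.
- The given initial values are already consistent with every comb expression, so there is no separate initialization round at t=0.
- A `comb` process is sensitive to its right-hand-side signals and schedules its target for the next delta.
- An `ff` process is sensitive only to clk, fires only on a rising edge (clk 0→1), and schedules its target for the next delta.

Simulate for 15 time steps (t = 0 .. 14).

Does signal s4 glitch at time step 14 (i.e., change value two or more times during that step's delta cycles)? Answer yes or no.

t=0 Δ0: s8=0 s3=0 s5=1 s2=0 s4=1 clk=0 s0=0 s1=1 s9=0 s6=1 s10=0
  Δ1: clk:0→1
  Δ2: s10:0→1
  Δ3: s4:1→0
  (3Δ to stable)
t=1 Δ0: s8=0 s3=0 s5=1 s2=0 s4=0 clk=1 s0=0 s1=1 s9=0 s6=1 s10=1
  Δ1: clk:1→0
  (1Δ to stable)
t=2 Δ0: s8=0 s3=0 s5=1 s2=0 s4=0 clk=0 s0=0 s1=1 s9=0 s6=1 s10=1
  Δ1: clk:0→1
  Δ2: s10:1→0
  Δ3: s4:0→1, s6:1→0
  Δ4: s6:0→1
  (4Δ to stable)
t=3 Δ0: s8=0 s3=0 s5=1 s2=0 s4=1 clk=1 s0=0 s1=1 s9=0 s6=1 s10=0
  Δ1: clk:1→0
  (1Δ to stable)
t=4 Δ0: s8=0 s3=0 s5=1 s2=0 s4=1 clk=0 s0=0 s1=1 s9=0 s6=1 s10=0
  Δ1: clk:0→1
  Δ2: s10:0→1
  Δ3: s4:1→0
  (3Δ to stable)
t=5 Δ0: s8=0 s3=0 s5=1 s2=0 s4=0 clk=1 s0=0 s1=1 s9=0 s6=1 s10=1
  Δ1: clk:1→0
  (1Δ to stable)
t=6 Δ0: s8=0 s3=0 s5=1 s2=0 s4=0 clk=0 s0=0 s1=1 s9=0 s6=1 s10=1
  Δ1: clk:0→1
  Δ2: s10:1→0
  Δ3: s4:0→1, s6:1→0
  Δ4: s6:0→1
  (4Δ to stable)
t=7 Δ0: s8=0 s3=0 s5=1 s2=0 s4=1 clk=1 s0=0 s1=1 s9=0 s6=1 s10=0
  Δ1: clk:1→0
  (1Δ to stable)
t=8 Δ0: s8=0 s3=0 s5=1 s2=0 s4=1 clk=0 s0=0 s1=1 s9=0 s6=1 s10=0
  Δ1: clk:0→1
  Δ2: s10:0→1
  Δ3: s4:1→0
  (3Δ to stable)
t=9 Δ0: s8=0 s3=0 s5=1 s2=0 s4=0 clk=1 s0=0 s1=1 s9=0 s6=1 s10=1
  Δ1: clk:1→0
  (1Δ to stable)
t=10 Δ0: s8=0 s3=0 s5=1 s2=0 s4=0 clk=0 s0=0 s1=1 s9=0 s6=1 s10=1
  Δ1: clk:0→1
  Δ2: s10:1→0
  Δ3: s4:0→1, s6:1→0
  Δ4: s6:0→1
  (4Δ to stable)
t=11 Δ0: s8=0 s3=0 s5=1 s2=0 s4=1 clk=1 s0=0 s1=1 s9=0 s6=1 s10=0
  Δ1: clk:1→0
  (1Δ to stable)
t=12 Δ0: s8=0 s3=0 s5=1 s2=0 s4=1 clk=0 s0=0 s1=1 s9=0 s6=1 s10=0
  Δ1: clk:0→1
  Δ2: s10:0→1
  Δ3: s4:1→0
  (3Δ to stable)
t=13 Δ0: s8=0 s3=0 s5=1 s2=0 s4=0 clk=1 s0=0 s1=1 s9=0 s6=1 s10=1
  Δ1: clk:1→0
  (1Δ to stable)
t=14 Δ0: s8=0 s3=0 s5=1 s2=0 s4=0 clk=0 s0=0 s1=1 s9=0 s6=1 s10=1
  Δ1: clk:0→1
  Δ2: s10:1→0
  Δ3: s4:0→1, s6:1→0
  Δ4: s6:0→1
  (4Δ to stable)

no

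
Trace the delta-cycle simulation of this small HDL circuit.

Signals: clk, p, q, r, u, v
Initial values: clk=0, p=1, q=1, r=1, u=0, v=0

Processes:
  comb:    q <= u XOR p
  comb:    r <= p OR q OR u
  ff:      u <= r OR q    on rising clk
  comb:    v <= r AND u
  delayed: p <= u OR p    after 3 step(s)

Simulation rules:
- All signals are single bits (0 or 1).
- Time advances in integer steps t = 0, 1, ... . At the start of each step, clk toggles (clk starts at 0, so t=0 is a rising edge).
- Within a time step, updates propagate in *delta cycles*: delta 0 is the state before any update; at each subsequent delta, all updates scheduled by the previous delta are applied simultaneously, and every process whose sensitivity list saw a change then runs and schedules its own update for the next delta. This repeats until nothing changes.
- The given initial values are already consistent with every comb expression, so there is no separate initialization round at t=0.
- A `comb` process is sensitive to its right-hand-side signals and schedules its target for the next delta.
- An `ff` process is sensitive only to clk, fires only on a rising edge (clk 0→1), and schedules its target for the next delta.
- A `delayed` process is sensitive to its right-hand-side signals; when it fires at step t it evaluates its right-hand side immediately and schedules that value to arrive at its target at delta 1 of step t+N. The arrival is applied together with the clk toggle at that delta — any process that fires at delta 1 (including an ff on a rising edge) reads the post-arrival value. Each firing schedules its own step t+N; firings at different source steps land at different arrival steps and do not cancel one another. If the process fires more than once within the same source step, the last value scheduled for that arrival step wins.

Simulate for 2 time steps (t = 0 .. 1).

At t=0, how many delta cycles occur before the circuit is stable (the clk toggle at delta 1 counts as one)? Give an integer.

t=0 Δ0: u=0 q=1 clk=0 v=0 r=1 p=1
  Δ1: clk:0→1
  Δ2: u:0→1
  Δ3: q:1→0, v:0→1
  (3Δ to stable)
t=1 Δ0: u=1 q=0 clk=1 v=1 r=1 p=1
  Δ1: clk:1→0
  (1Δ to stable)

3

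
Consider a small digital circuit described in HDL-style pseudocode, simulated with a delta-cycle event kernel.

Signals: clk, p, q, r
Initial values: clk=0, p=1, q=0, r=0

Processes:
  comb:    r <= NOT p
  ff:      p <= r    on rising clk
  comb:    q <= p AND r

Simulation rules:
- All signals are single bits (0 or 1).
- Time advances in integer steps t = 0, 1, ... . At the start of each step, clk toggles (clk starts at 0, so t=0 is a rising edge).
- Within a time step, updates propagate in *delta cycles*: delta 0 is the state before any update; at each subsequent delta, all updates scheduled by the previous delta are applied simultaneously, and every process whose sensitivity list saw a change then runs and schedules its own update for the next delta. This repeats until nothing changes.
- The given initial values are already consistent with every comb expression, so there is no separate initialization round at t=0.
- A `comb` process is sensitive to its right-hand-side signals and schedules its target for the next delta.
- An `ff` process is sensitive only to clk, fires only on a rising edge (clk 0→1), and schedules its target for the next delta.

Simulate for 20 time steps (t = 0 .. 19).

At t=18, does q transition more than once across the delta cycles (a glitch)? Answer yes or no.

t=0 Δ0: p=1 clk=0 q=0 r=0
  Δ1: clk:0→1
  Δ2: p:1→0
  Δ3: r:0→1
  (3Δ to stable)
t=1 Δ0: p=0 clk=1 q=0 r=1
  Δ1: clk:1→0
  (1Δ to stable)
t=2 Δ0: p=0 clk=0 q=0 r=1
  Δ1: clk:0→1
  Δ2: p:0→1
  Δ3: q:0→1, r:1→0
  Δ4: q:1→0
  (4Δ to stable)
t=3 Δ0: p=1 clk=1 q=0 r=0
  Δ1: clk:1→0
  (1Δ to stable)
t=4 Δ0: p=1 clk=0 q=0 r=0
  Δ1: clk:0→1
  Δ2: p:1→0
  Δ3: r:0→1
  (3Δ to stable)
t=5 Δ0: p=0 clk=1 q=0 r=1
  Δ1: clk:1→0
  (1Δ to stable)
t=6 Δ0: p=0 clk=0 q=0 r=1
  Δ1: clk:0→1
  Δ2: p:0→1
  Δ3: q:0→1, r:1→0
  Δ4: q:1→0
  (4Δ to stable)
t=7 Δ0: p=1 clk=1 q=0 r=0
  Δ1: clk:1→0
  (1Δ to stable)
t=8 Δ0: p=1 clk=0 q=0 r=0
  Δ1: clk:0→1
  Δ2: p:1→0
  Δ3: r:0→1
  (3Δ to stable)
t=9 Δ0: p=0 clk=1 q=0 r=1
  Δ1: clk:1→0
  (1Δ to stable)
t=10 Δ0: p=0 clk=0 q=0 r=1
  Δ1: clk:0→1
  Δ2: p:0→1
  Δ3: q:0→1, r:1→0
  Δ4: q:1→0
  (4Δ to stable)
t=11 Δ0: p=1 clk=1 q=0 r=0
  Δ1: clk:1→0
  (1Δ to stable)
t=12 Δ0: p=1 clk=0 q=0 r=0
  Δ1: clk:0→1
  Δ2: p:1→0
  Δ3: r:0→1
  (3Δ to stable)
t=13 Δ0: p=0 clk=1 q=0 r=1
  Δ1: clk:1→0
  (1Δ to stable)
t=14 Δ0: p=0 clk=0 q=0 r=1
  Δ1: clk:0→1
  Δ2: p:0→1
  Δ3: q:0→1, r:1→0
  Δ4: q:1→0
  (4Δ to stable)
t=15 Δ0: p=1 clk=1 q=0 r=0
  Δ1: clk:1→0
  (1Δ to stable)
t=16 Δ0: p=1 clk=0 q=0 r=0
  Δ1: clk:0→1
  Δ2: p:1→0
  Δ3: r:0→1
  (3Δ to stable)
t=17 Δ0: p=0 clk=1 q=0 r=1
  Δ1: clk:1→0
  (1Δ to stable)
t=18 Δ0: p=0 clk=0 q=0 r=1
  Δ1: clk:0→1
  Δ2: p:0→1
  Δ3: q:0→1, r:1→0
  Δ4: q:1→0
  (4Δ to stable)
t=19 Δ0: p=1 clk=1 q=0 r=0
  Δ1: clk:1→0
  (1Δ to stable)

yes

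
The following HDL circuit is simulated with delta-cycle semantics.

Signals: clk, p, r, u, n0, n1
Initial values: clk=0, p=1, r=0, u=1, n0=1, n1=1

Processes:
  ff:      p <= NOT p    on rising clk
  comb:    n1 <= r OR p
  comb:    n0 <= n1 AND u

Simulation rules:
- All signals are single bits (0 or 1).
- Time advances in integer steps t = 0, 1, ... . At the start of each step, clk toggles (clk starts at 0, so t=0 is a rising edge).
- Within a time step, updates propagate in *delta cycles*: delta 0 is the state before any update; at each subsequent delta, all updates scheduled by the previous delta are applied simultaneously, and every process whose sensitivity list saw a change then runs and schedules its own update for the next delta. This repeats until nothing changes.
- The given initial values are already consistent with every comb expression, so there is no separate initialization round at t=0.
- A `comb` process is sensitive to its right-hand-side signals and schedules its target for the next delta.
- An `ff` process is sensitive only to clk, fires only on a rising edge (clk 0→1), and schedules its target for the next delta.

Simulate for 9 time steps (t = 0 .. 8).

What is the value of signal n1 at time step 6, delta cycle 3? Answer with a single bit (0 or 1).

t=0 Δ0: n1=1 p=1 u=1 n0=1 clk=0 r=0
  Δ1: clk:0→1
  Δ2: p:1→0
  Δ3: n1:1→0
  Δ4: n0:1→0
  (4Δ to stable)
t=1 Δ0: n1=0 p=0 u=1 n0=0 clk=1 r=0
  Δ1: clk:1→0
  (1Δ to stable)
t=2 Δ0: n1=0 p=0 u=1 n0=0 clk=0 r=0
  Δ1: clk:0→1
  Δ2: p:0→1
  Δ3: n1:0→1
  Δ4: n0:0→1
  (4Δ to stable)
t=3 Δ0: n1=1 p=1 u=1 n0=1 clk=1 r=0
  Δ1: clk:1→0
  (1Δ to stable)
t=4 Δ0: n1=1 p=1 u=1 n0=1 clk=0 r=0
  Δ1: clk:0→1
  Δ2: p:1→0
  Δ3: n1:1→0
  Δ4: n0:1→0
  (4Δ to stable)
t=5 Δ0: n1=0 p=0 u=1 n0=0 clk=1 r=0
  Δ1: clk:1→0
  (1Δ to stable)
t=6 Δ0: n1=0 p=0 u=1 n0=0 clk=0 r=0
  Δ1: clk:0→1
  Δ2: p:0→1
  Δ3: n1:0→1
  Δ4: n0:0→1
  (4Δ to stable)
t=7 Δ0: n1=1 p=1 u=1 n0=1 clk=1 r=0
  Δ1: clk:1→0
  (1Δ to stable)
t=8 Δ0: n1=1 p=1 u=1 n0=1 clk=0 r=0
  Δ1: clk:0→1
  Δ2: p:1→0
  Δ3: n1:1→0
  Δ4: n0:1→0
  (4Δ to stable)

1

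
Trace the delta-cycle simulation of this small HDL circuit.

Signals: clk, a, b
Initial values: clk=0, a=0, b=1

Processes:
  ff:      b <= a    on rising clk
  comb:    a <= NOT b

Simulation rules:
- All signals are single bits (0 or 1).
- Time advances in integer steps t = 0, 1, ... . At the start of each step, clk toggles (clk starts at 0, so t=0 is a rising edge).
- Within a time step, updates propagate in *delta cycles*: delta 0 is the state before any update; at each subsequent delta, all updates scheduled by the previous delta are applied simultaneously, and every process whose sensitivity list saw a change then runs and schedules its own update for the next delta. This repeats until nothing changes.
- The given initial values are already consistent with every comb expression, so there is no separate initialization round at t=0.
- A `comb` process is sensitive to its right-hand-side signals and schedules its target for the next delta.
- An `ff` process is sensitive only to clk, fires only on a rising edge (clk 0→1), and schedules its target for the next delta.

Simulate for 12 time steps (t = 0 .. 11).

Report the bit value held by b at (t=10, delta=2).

1

t=0 Δ0: a=0 b=1 clk=0
  Δ1: clk:0→1
  Δ2: b:1→0
  Δ3: a:0→1
  (3Δ to stable)
t=1 Δ0: a=1 b=0 clk=1
  Δ1: clk:1→0
  (1Δ to stable)
t=2 Δ0: a=1 b=0 clk=0
  Δ1: clk:0→1
  Δ2: b:0→1
  Δ3: a:1→0
  (3Δ to stable)
t=3 Δ0: a=0 b=1 clk=1
  Δ1: clk:1→0
  (1Δ to stable)
t=4 Δ0: a=0 b=1 clk=0
  Δ1: clk:0→1
  Δ2: b:1→0
  Δ3: a:0→1
  (3Δ to stable)
t=5 Δ0: a=1 b=0 clk=1
  Δ1: clk:1→0
  (1Δ to stable)
t=6 Δ0: a=1 b=0 clk=0
  Δ1: clk:0→1
  Δ2: b:0→1
  Δ3: a:1→0
  (3Δ to stable)
t=7 Δ0: a=0 b=1 clk=1
  Δ1: clk:1→0
  (1Δ to stable)
t=8 Δ0: a=0 b=1 clk=0
  Δ1: clk:0→1
  Δ2: b:1→0
  Δ3: a:0→1
  (3Δ to stable)
t=9 Δ0: a=1 b=0 clk=1
  Δ1: clk:1→0
  (1Δ to stable)
t=10 Δ0: a=1 b=0 clk=0
  Δ1: clk:0→1
  Δ2: b:0→1
  Δ3: a:1→0
  (3Δ to stable)
t=11 Δ0: a=0 b=1 clk=1
  Δ1: clk:1→0
  (1Δ to stable)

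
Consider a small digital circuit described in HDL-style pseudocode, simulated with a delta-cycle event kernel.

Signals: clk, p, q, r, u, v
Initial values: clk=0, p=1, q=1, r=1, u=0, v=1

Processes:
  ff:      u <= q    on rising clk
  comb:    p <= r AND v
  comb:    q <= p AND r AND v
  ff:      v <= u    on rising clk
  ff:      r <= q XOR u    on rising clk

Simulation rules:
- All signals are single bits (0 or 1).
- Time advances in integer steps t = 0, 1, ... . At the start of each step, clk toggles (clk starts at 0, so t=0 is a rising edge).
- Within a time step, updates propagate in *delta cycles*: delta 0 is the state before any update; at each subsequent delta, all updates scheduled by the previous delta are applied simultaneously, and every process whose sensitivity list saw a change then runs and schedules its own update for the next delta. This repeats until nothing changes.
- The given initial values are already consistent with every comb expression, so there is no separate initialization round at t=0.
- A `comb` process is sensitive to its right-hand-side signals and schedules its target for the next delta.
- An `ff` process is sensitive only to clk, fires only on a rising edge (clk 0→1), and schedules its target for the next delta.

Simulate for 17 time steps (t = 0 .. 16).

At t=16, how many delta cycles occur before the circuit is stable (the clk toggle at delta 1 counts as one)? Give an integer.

3

t0.Δ0 u=0 q=1 r=1 v=1 clk=0 p=1
t0.Δ1 u=0 q=1 r=1 v=1 clk=1 p=1
t0.Δ2 u=1 q=1 r=1 v=0 clk=1 p=1
t0.Δ3 u=1 q=0 r=1 v=0 clk=1 p=0
t1.Δ0 u=1 q=0 r=1 v=0 clk=1 p=0
t1.Δ1 u=1 q=0 r=1 v=0 clk=0 p=0
t2.Δ0 u=1 q=0 r=1 v=0 clk=0 p=0
t2.Δ1 u=1 q=0 r=1 v=0 clk=1 p=0
t2.Δ2 u=0 q=0 r=1 v=1 clk=1 p=0
t2.Δ3 u=0 q=0 r=1 v=1 clk=1 p=1
t2.Δ4 u=0 q=1 r=1 v=1 clk=1 p=1
t3.Δ0 u=0 q=1 r=1 v=1 clk=1 p=1
t3.Δ1 u=0 q=1 r=1 v=1 clk=0 p=1
t4.Δ0 u=0 q=1 r=1 v=1 clk=0 p=1
t4.Δ1 u=0 q=1 r=1 v=1 clk=1 p=1
t4.Δ2 u=1 q=1 r=1 v=0 clk=1 p=1
t4.Δ3 u=1 q=0 r=1 v=0 clk=1 p=0
t5.Δ0 u=1 q=0 r=1 v=0 clk=1 p=0
t5.Δ1 u=1 q=0 r=1 v=0 clk=0 p=0
t6.Δ0 u=1 q=0 r=1 v=0 clk=0 p=0
t6.Δ1 u=1 q=0 r=1 v=0 clk=1 p=0
t6.Δ2 u=0 q=0 r=1 v=1 clk=1 p=0
t6.Δ3 u=0 q=0 r=1 v=1 clk=1 p=1
t6.Δ4 u=0 q=1 r=1 v=1 clk=1 p=1
t7.Δ0 u=0 q=1 r=1 v=1 clk=1 p=1
t7.Δ1 u=0 q=1 r=1 v=1 clk=0 p=1
t8.Δ0 u=0 q=1 r=1 v=1 clk=0 p=1
t8.Δ1 u=0 q=1 r=1 v=1 clk=1 p=1
t8.Δ2 u=1 q=1 r=1 v=0 clk=1 p=1
t8.Δ3 u=1 q=0 r=1 v=0 clk=1 p=0
t9.Δ0 u=1 q=0 r=1 v=0 clk=1 p=0
t9.Δ1 u=1 q=0 r=1 v=0 clk=0 p=0
t10.Δ0 u=1 q=0 r=1 v=0 clk=0 p=0
t10.Δ1 u=1 q=0 r=1 v=0 clk=1 p=0
t10.Δ2 u=0 q=0 r=1 v=1 clk=1 p=0
t10.Δ3 u=0 q=0 r=1 v=1 clk=1 p=1
t10.Δ4 u=0 q=1 r=1 v=1 clk=1 p=1
t11.Δ0 u=0 q=1 r=1 v=1 clk=1 p=1
t11.Δ1 u=0 q=1 r=1 v=1 clk=0 p=1
t12.Δ0 u=0 q=1 r=1 v=1 clk=0 p=1
t12.Δ1 u=0 q=1 r=1 v=1 clk=1 p=1
t12.Δ2 u=1 q=1 r=1 v=0 clk=1 p=1
t12.Δ3 u=1 q=0 r=1 v=0 clk=1 p=0
t13.Δ0 u=1 q=0 r=1 v=0 clk=1 p=0
t13.Δ1 u=1 q=0 r=1 v=0 clk=0 p=0
t14.Δ0 u=1 q=0 r=1 v=0 clk=0 p=0
t14.Δ1 u=1 q=0 r=1 v=0 clk=1 p=0
t14.Δ2 u=0 q=0 r=1 v=1 clk=1 p=0
t14.Δ3 u=0 q=0 r=1 v=1 clk=1 p=1
t14.Δ4 u=0 q=1 r=1 v=1 clk=1 p=1
t15.Δ0 u=0 q=1 r=1 v=1 clk=1 p=1
t15.Δ1 u=0 q=1 r=1 v=1 clk=0 p=1
t16.Δ0 u=0 q=1 r=1 v=1 clk=0 p=1
t16.Δ1 u=0 q=1 r=1 v=1 clk=1 p=1
t16.Δ2 u=1 q=1 r=1 v=0 clk=1 p=1
t16.Δ3 u=1 q=0 r=1 v=0 clk=1 p=0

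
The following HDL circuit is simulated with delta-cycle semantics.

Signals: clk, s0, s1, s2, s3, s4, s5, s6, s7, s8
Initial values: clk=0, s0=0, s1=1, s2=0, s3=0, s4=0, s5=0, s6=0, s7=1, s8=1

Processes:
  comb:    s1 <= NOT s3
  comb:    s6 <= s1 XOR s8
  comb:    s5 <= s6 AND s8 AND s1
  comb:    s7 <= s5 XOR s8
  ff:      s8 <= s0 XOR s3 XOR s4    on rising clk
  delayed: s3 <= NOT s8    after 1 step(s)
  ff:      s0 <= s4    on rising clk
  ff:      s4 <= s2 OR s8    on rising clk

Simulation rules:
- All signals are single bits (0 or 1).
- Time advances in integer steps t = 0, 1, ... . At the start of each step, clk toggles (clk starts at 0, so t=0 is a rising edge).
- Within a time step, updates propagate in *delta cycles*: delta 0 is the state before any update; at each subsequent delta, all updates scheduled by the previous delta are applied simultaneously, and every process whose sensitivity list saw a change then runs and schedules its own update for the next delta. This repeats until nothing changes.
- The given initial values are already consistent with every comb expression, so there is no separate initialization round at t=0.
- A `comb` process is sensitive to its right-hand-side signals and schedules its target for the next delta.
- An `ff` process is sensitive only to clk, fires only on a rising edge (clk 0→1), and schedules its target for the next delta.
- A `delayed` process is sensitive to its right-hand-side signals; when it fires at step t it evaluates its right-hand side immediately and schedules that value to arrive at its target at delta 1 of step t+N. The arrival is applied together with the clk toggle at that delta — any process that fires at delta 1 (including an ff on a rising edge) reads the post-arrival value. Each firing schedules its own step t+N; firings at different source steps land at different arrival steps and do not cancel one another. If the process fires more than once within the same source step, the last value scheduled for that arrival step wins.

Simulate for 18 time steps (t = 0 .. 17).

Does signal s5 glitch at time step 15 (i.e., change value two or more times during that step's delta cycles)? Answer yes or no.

yes

t=0 Δ0: s5=0 s6=0 s1=1 clk=0 s4=0 s7=1 s2=0 s3=0 s0=0 s8=1
  Δ1: clk:0→1
  Δ2: s4:0→1, s8:1→0
  Δ3: s6:0→1, s7:1→0
  (3Δ to stable)
t=1 Δ0: s5=0 s6=1 s1=1 clk=1 s4=1 s7=0 s2=0 s3=0 s0=0 s8=0
  Δ1: clk:1→0, s3:0→1
  Δ2: s1:1→0
  Δ3: s6:1→0
  (3Δ to stable)
t=2 Δ0: s5=0 s6=0 s1=0 clk=0 s4=1 s7=0 s2=0 s3=1 s0=0 s8=0
  Δ1: clk:0→1
  Δ2: s4:1→0, s0:0→1
  (2Δ to stable)
t=3 Δ0: s5=0 s6=0 s1=0 clk=1 s4=0 s7=0 s2=0 s3=1 s0=1 s8=0
  Δ1: clk:1→0
  (1Δ to stable)
t=4 Δ0: s5=0 s6=0 s1=0 clk=0 s4=0 s7=0 s2=0 s3=1 s0=1 s8=0
  Δ1: clk:0→1
  Δ2: s0:1→0
  (2Δ to stable)
t=5 Δ0: s5=0 s6=0 s1=0 clk=1 s4=0 s7=0 s2=0 s3=1 s0=0 s8=0
  Δ1: clk:1→0
  (1Δ to stable)
t=6 Δ0: s5=0 s6=0 s1=0 clk=0 s4=0 s7=0 s2=0 s3=1 s0=0 s8=0
  Δ1: clk:0→1
  Δ2: s8:0→1
  Δ3: s6:0→1, s7:0→1
  (3Δ to stable)
t=7 Δ0: s5=0 s6=1 s1=0 clk=1 s4=0 s7=1 s2=0 s3=1 s0=0 s8=1
  Δ1: clk:1→0, s3:1→0
  Δ2: s1:0→1
  Δ3: s5:0→1, s6:1→0
  Δ4: s5:1→0, s7:1→0
  Δ5: s7:0→1
  (5Δ to stable)
t=8 Δ0: s5=0 s6=0 s1=1 clk=0 s4=0 s7=1 s2=0 s3=0 s0=0 s8=1
  Δ1: clk:0→1
  Δ2: s4:0→1, s8:1→0
  Δ3: s6:0→1, s7:1→0
  (3Δ to stable)
t=9 Δ0: s5=0 s6=1 s1=1 clk=1 s4=1 s7=0 s2=0 s3=0 s0=0 s8=0
  Δ1: clk:1→0, s3:0→1
  Δ2: s1:1→0
  Δ3: s6:1→0
  (3Δ to stable)
t=10 Δ0: s5=0 s6=0 s1=0 clk=0 s4=1 s7=0 s2=0 s3=1 s0=0 s8=0
  Δ1: clk:0→1
  Δ2: s4:1→0, s0:0→1
  (2Δ to stable)
t=11 Δ0: s5=0 s6=0 s1=0 clk=1 s4=0 s7=0 s2=0 s3=1 s0=1 s8=0
  Δ1: clk:1→0
  (1Δ to stable)
t=12 Δ0: s5=0 s6=0 s1=0 clk=0 s4=0 s7=0 s2=0 s3=1 s0=1 s8=0
  Δ1: clk:0→1
  Δ2: s0:1→0
  (2Δ to stable)
t=13 Δ0: s5=0 s6=0 s1=0 clk=1 s4=0 s7=0 s2=0 s3=1 s0=0 s8=0
  Δ1: clk:1→0
  (1Δ to stable)
t=14 Δ0: s5=0 s6=0 s1=0 clk=0 s4=0 s7=0 s2=0 s3=1 s0=0 s8=0
  Δ1: clk:0→1
  Δ2: s8:0→1
  Δ3: s6:0→1, s7:0→1
  (3Δ to stable)
t=15 Δ0: s5=0 s6=1 s1=0 clk=1 s4=0 s7=1 s2=0 s3=1 s0=0 s8=1
  Δ1: clk:1→0, s3:1→0
  Δ2: s1:0→1
  Δ3: s5:0→1, s6:1→0
  Δ4: s5:1→0, s7:1→0
  Δ5: s7:0→1
  (5Δ to stable)
t=16 Δ0: s5=0 s6=0 s1=1 clk=0 s4=0 s7=1 s2=0 s3=0 s0=0 s8=1
  Δ1: clk:0→1
  Δ2: s4:0→1, s8:1→0
  Δ3: s6:0→1, s7:1→0
  (3Δ to stable)
t=17 Δ0: s5=0 s6=1 s1=1 clk=1 s4=1 s7=0 s2=0 s3=0 s0=0 s8=0
  Δ1: clk:1→0, s3:0→1
  Δ2: s1:1→0
  Δ3: s6:1→0
  (3Δ to stable)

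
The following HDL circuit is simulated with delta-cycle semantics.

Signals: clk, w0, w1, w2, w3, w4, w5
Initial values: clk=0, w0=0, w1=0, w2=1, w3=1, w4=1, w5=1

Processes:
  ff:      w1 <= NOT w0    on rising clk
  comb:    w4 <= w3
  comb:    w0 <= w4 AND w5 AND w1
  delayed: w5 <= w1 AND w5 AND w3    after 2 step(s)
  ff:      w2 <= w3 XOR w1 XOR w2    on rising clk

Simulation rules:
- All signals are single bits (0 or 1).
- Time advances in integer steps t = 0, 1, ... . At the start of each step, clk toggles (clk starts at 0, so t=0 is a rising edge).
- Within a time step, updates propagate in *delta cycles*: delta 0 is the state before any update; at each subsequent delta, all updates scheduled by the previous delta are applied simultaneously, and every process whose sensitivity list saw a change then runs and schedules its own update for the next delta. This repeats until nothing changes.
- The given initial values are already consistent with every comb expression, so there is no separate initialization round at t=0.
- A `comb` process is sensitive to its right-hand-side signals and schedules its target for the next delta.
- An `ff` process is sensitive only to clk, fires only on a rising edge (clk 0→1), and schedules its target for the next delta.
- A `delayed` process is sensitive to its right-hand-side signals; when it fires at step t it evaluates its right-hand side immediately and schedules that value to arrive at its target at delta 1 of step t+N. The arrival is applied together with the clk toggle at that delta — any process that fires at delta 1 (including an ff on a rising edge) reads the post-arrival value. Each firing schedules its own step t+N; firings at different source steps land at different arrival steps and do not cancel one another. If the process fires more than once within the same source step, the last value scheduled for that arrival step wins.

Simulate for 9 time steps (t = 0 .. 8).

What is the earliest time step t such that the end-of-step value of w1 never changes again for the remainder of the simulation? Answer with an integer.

[bits: w1,w3,w2,clk,w4,w5,w0]
t=0: Δ0=0110110 Δ1=0111110 Δ2=1101110 Δ3=1101111 | 3Δ
t=1: Δ0=1101111 Δ1=1100111 | 1Δ
t=2: Δ0=1100111 Δ1=1101111 Δ2=0101111 Δ3=0101110 | 3Δ
t=3: Δ0=0101110 Δ1=0100110 | 1Δ
t=4: Δ0=0100110 Δ1=0101100 Δ2=1111100 | 2Δ
t=5: Δ0=1111100 Δ1=1110100 | 1Δ
t=6: Δ0=1110100 Δ1=1111100 | 1Δ
t=7: Δ0=1111100 Δ1=1110100 | 1Δ
t=8: Δ0=1110100 Δ1=1111100 | 1Δ

4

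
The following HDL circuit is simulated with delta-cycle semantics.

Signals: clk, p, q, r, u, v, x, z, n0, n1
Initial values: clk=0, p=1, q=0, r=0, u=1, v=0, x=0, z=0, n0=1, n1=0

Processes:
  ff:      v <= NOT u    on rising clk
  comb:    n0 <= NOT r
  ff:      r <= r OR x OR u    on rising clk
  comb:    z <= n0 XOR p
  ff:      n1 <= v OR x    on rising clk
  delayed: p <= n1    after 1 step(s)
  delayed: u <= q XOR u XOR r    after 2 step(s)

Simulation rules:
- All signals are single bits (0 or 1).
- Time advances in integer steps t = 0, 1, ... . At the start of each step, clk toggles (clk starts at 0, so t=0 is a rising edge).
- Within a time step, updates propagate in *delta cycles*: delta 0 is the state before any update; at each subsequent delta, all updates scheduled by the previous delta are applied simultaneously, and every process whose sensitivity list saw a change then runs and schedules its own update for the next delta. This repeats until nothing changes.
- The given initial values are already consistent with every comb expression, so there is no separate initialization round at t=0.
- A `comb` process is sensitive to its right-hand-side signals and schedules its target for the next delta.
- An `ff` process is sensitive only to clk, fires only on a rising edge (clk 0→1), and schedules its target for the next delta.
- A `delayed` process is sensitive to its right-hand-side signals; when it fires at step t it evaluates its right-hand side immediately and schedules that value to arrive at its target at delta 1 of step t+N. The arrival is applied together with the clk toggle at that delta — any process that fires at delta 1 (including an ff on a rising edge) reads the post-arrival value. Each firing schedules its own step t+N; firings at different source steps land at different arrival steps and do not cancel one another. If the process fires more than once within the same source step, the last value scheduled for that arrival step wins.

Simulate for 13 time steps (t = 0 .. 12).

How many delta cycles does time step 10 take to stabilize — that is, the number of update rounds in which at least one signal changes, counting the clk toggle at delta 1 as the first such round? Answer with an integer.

2

t=0 Δ0: z=0 r=0 clk=0 x=0 p=1 n1=0 u=1 n0=1 v=0 q=0
  Δ1: clk:0→1
  Δ2: r:0→1
  Δ3: n0:1→0
  Δ4: z:0→1
  (4Δ to stable)
t=1 Δ0: z=1 r=1 clk=1 x=0 p=1 n1=0 u=1 n0=0 v=0 q=0
  Δ1: clk:1→0
  (1Δ to stable)
t=2 Δ0: z=1 r=1 clk=0 x=0 p=1 n1=0 u=1 n0=0 v=0 q=0
  Δ1: clk:0→1, u:1→0
  Δ2: v:0→1
  (2Δ to stable)
t=3 Δ0: z=1 r=1 clk=1 x=0 p=1 n1=0 u=0 n0=0 v=1 q=0
  Δ1: clk:1→0
  (1Δ to stable)
t=4 Δ0: z=1 r=1 clk=0 x=0 p=1 n1=0 u=0 n0=0 v=1 q=0
  Δ1: clk:0→1, u:0→1
  Δ2: n1:0→1, v:1→0
  (2Δ to stable)
t=5 Δ0: z=1 r=1 clk=1 x=0 p=1 n1=1 u=1 n0=0 v=0 q=0
  Δ1: clk:1→0
  (1Δ to stable)
t=6 Δ0: z=1 r=1 clk=0 x=0 p=1 n1=1 u=1 n0=0 v=0 q=0
  Δ1: clk:0→1, u:1→0
  Δ2: n1:1→0, v:0→1
  (2Δ to stable)
t=7 Δ0: z=1 r=1 clk=1 x=0 p=1 n1=0 u=0 n0=0 v=1 q=0
  Δ1: clk:1→0, p:1→0
  Δ2: z:1→0
  (2Δ to stable)
t=8 Δ0: z=0 r=1 clk=0 x=0 p=0 n1=0 u=0 n0=0 v=1 q=0
  Δ1: clk:0→1, u:0→1
  Δ2: n1:0→1, v:1→0
  (2Δ to stable)
t=9 Δ0: z=0 r=1 clk=1 x=0 p=0 n1=1 u=1 n0=0 v=0 q=0
  Δ1: clk:1→0, p:0→1
  Δ2: z:0→1
  (2Δ to stable)
t=10 Δ0: z=1 r=1 clk=0 x=0 p=1 n1=1 u=1 n0=0 v=0 q=0
  Δ1: clk:0→1, u:1→0
  Δ2: n1:1→0, v:0→1
  (2Δ to stable)
t=11 Δ0: z=1 r=1 clk=1 x=0 p=1 n1=0 u=0 n0=0 v=1 q=0
  Δ1: clk:1→0, p:1→0
  Δ2: z:1→0
  (2Δ to stable)
t=12 Δ0: z=0 r=1 clk=0 x=0 p=0 n1=0 u=0 n0=0 v=1 q=0
  Δ1: clk:0→1, u:0→1
  Δ2: n1:0→1, v:1→0
  (2Δ to stable)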